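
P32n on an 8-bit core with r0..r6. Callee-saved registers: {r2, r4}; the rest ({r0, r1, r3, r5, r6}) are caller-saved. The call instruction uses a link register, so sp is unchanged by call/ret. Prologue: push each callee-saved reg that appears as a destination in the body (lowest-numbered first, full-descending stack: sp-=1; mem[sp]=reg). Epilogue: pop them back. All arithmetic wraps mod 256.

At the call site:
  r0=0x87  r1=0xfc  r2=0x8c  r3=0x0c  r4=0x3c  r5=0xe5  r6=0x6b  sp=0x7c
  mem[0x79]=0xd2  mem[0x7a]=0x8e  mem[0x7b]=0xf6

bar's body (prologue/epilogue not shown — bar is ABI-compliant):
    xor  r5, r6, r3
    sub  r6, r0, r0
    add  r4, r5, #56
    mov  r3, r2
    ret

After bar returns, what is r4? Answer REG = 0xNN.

prologue: push r4 → mem[0x7b]=0x3c, sp=0x7b
body[0] xor  r5, r6, r3 → r5=0x67
body[1] sub  r6, r0, r0 → r6=0x00
body[2] add  r4, r5, #56 → r4=0x9f
body[3] mov  r3, r2 → r3=0x8c
epilogue: pop r4=0x3c, sp=0x7c
r4 is callee-saved → restored

REG = 0x3c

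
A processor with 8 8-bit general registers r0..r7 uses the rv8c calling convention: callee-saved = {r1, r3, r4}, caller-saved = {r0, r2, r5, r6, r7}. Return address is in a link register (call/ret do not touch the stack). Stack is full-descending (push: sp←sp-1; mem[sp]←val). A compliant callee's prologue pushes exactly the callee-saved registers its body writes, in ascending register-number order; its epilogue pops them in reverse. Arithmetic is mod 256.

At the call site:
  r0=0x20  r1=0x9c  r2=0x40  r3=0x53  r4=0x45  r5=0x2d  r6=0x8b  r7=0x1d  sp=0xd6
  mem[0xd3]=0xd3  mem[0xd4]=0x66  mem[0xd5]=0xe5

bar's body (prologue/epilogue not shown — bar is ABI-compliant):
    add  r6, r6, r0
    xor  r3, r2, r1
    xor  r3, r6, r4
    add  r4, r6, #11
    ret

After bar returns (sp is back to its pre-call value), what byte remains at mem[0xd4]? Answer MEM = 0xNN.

MEM = 0x45

prologue: push r3 → mem[0xd5]=0x53, sp=0xd5
prologue: push r4 → mem[0xd4]=0x45, sp=0xd4
body[0] add  r6, r6, r0 → r6=0xab
body[1] xor  r3, r2, r1 → r3=0xdc
body[2] xor  r3, r6, r4 → r3=0xee
body[3] add  r4, r6, #11 → r4=0xb6
epilogue: pop r4=0x45, sp=0xd5
epilogue: pop r3=0x53, sp=0xd6
prologue pushed ['r3', 'r4'] at ['0xd5', '0xd4']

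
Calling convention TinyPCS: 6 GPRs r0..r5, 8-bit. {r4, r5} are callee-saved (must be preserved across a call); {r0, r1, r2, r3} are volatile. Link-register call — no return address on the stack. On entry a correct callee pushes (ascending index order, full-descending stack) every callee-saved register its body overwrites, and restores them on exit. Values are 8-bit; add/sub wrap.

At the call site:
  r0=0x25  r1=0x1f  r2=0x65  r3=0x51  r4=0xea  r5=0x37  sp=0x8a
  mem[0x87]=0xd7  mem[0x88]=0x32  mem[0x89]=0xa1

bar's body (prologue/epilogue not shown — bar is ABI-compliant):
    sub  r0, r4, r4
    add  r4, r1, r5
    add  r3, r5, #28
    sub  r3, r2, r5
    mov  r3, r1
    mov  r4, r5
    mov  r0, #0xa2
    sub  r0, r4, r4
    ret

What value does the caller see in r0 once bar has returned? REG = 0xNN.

REG = 0x00

prologue: push r4 → mem[0x89]=0xea, sp=0x89
body[0] sub  r0, r4, r4 → r0=0x00
body[1] add  r4, r1, r5 → r4=0x56
body[2] add  r3, r5, #28 → r3=0x53
body[3] sub  r3, r2, r5 → r3=0x2e
body[4] mov  r3, r1 → r3=0x1f
body[5] mov  r4, r5 → r4=0x37
body[6] mov  r0, #0xa2 → r0=0xa2
body[7] sub  r0, r4, r4 → r0=0x00
epilogue: pop r4=0xea, sp=0x8a
r0 is caller-saved → body value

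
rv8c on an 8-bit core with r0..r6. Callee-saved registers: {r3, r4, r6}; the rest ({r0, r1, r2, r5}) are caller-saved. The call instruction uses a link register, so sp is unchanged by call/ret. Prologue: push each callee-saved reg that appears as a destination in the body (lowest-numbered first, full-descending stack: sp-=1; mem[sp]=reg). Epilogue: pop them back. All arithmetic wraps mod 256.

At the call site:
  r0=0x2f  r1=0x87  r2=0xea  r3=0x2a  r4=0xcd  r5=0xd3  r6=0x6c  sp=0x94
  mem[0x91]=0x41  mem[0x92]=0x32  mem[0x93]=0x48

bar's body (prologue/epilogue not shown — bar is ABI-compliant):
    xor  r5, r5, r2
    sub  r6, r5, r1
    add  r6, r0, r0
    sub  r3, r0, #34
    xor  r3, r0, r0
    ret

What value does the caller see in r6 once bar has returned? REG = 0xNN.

prologue: push r3 -> mem[0x93]=0x2a, sp=0x93
prologue: push r6 -> mem[0x92]=0x6c, sp=0x92
body[0] xor  r5, r5, r2 -> r5=0x39
body[1] sub  r6, r5, r1 -> r6=0xb2
body[2] add  r6, r0, r0 -> r6=0x5e
body[3] sub  r3, r0, #34 -> r3=0x0d
body[4] xor  r3, r0, r0 -> r3=0x00
epilogue: pop r6=0x6c, sp=0x93
epilogue: pop r3=0x2a, sp=0x94
r6 is callee-saved -> restored

REG = 0x6c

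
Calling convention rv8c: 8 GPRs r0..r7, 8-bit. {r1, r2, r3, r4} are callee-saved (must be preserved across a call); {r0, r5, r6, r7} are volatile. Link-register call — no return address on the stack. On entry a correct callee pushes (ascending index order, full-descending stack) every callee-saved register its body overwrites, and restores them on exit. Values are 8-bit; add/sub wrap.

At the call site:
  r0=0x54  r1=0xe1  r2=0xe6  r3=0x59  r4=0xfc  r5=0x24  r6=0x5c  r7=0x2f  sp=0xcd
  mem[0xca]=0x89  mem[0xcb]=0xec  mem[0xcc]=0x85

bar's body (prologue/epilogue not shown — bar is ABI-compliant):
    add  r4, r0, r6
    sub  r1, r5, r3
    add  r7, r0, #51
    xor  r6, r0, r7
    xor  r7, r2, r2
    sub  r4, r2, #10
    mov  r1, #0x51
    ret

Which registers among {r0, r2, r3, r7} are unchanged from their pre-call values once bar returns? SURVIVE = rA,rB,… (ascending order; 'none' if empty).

prologue: push r1 -> mem[0xcc]=0xe1, sp=0xcc
prologue: push r4 -> mem[0xcb]=0xfc, sp=0xcb
body[0] add  r4, r0, r6 -> r4=0xb0
body[1] sub  r1, r5, r3 -> r1=0xcb
body[2] add  r7, r0, #51 -> r7=0x87
body[3] xor  r6, r0, r7 -> r6=0xd3
body[4] xor  r7, r2, r2 -> r7=0x00
body[5] sub  r4, r2, #10 -> r4=0xdc
body[6] mov  r1, #0x51 -> r1=0x51
epilogue: pop r4=0xfc, sp=0xcc
epilogue: pop r1=0xe1, sp=0xcd
r0: caller-saved, written=False
r2: callee-saved, written=False
r3: callee-saved, written=False
r7: caller-saved, written=True

SURVIVE = r0,r2,r3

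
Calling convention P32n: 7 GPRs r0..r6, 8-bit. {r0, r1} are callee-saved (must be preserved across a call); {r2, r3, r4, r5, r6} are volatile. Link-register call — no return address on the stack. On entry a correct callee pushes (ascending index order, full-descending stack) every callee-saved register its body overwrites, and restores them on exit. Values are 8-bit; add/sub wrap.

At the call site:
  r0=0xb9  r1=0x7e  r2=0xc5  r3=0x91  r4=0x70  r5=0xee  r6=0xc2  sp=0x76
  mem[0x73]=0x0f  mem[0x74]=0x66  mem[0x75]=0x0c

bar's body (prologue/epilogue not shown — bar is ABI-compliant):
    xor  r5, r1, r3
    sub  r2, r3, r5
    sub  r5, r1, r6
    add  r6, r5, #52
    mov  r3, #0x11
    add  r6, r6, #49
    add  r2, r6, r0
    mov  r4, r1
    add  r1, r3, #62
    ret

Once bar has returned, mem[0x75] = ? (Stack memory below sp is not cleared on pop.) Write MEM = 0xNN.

MEM = 0x7e

prologue: push r1 → mem[0x75]=0x7e, sp=0x75
body[0] xor  r5, r1, r3 → r5=0xef
body[1] sub  r2, r3, r5 → r2=0xa2
body[2] sub  r5, r1, r6 → r5=0xbc
body[3] add  r6, r5, #52 → r6=0xf0
body[4] mov  r3, #0x11 → r3=0x11
body[5] add  r6, r6, #49 → r6=0x21
body[6] add  r2, r6, r0 → r2=0xda
body[7] mov  r4, r1 → r4=0x7e
body[8] add  r1, r3, #62 → r1=0x4f
epilogue: pop r1=0x7e, sp=0x76
prologue pushed ['r1'] at ['0x75']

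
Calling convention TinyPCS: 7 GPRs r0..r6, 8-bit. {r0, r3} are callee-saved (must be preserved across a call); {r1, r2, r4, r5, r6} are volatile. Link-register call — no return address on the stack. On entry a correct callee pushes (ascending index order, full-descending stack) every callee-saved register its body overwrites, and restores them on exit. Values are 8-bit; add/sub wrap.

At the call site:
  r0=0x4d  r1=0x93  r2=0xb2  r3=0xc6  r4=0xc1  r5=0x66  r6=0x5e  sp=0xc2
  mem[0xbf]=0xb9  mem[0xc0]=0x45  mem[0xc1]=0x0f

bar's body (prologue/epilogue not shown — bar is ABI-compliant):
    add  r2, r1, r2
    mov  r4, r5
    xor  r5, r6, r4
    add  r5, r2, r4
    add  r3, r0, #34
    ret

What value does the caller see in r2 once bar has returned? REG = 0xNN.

prologue: push r3 → mem[0xc1]=0xc6, sp=0xc1
body[0] add  r2, r1, r2 → r2=0x45
body[1] mov  r4, r5 → r4=0x66
body[2] xor  r5, r6, r4 → r5=0x38
body[3] add  r5, r2, r4 → r5=0xab
body[4] add  r3, r0, #34 → r3=0x6f
epilogue: pop r3=0xc6, sp=0xc2
r2 is caller-saved → body value

REG = 0x45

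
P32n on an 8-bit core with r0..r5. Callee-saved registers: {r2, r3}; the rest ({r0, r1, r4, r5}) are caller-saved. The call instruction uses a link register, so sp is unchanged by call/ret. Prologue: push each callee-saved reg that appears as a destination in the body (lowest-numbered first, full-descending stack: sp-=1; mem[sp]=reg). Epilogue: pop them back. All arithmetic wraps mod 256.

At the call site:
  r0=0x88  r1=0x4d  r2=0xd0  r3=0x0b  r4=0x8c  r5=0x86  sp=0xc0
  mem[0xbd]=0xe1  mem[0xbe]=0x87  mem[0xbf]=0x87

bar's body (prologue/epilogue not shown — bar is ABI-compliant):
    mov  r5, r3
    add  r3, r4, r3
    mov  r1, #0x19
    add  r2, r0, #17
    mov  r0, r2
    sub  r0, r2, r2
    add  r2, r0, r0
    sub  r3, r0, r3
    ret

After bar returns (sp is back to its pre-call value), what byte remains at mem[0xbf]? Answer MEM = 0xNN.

MEM = 0xd0

prologue: push r2 → mem[0xbf]=0xd0, sp=0xbf
prologue: push r3 → mem[0xbe]=0x0b, sp=0xbe
body[0] mov  r5, r3 → r5=0x0b
body[1] add  r3, r4, r3 → r3=0x97
body[2] mov  r1, #0x19 → r1=0x19
body[3] add  r2, r0, #17 → r2=0x99
body[4] mov  r0, r2 → r0=0x99
body[5] sub  r0, r2, r2 → r0=0x00
body[6] add  r2, r0, r0 → r2=0x00
body[7] sub  r3, r0, r3 → r3=0x69
epilogue: pop r3=0x0b, sp=0xbf
epilogue: pop r2=0xd0, sp=0xc0
prologue pushed ['r2', 'r3'] at ['0xbf', '0xbe']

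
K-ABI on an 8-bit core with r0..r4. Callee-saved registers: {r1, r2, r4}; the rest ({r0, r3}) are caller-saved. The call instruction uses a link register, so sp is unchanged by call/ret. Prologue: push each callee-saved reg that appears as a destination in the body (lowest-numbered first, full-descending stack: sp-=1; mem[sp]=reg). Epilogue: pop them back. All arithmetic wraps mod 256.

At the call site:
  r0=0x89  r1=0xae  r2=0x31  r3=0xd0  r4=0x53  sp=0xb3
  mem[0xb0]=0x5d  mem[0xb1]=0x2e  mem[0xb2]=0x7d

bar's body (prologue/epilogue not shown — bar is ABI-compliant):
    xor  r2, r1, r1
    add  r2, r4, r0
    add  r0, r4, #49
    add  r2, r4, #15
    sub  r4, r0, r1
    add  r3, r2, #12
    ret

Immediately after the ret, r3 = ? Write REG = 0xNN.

REG = 0x6e

prologue: push r2 -> mem[0xb2]=0x31, sp=0xb2
prologue: push r4 -> mem[0xb1]=0x53, sp=0xb1
body[0] xor  r2, r1, r1 -> r2=0x00
body[1] add  r2, r4, r0 -> r2=0xdc
body[2] add  r0, r4, #49 -> r0=0x84
body[3] add  r2, r4, #15 -> r2=0x62
body[4] sub  r4, r0, r1 -> r4=0xd6
body[5] add  r3, r2, #12 -> r3=0x6e
epilogue: pop r4=0x53, sp=0xb2
epilogue: pop r2=0x31, sp=0xb3
r3 is caller-saved -> body value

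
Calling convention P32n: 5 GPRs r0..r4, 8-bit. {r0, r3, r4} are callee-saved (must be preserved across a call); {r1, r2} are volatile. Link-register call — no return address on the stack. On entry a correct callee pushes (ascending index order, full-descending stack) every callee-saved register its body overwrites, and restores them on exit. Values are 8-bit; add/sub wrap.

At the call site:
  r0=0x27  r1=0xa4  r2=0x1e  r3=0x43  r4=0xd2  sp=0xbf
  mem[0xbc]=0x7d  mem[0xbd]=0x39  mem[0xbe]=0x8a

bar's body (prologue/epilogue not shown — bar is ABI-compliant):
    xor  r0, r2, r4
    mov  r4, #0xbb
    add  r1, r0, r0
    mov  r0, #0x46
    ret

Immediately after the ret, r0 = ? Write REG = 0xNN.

prologue: push r0 → mem[0xbe]=0x27, sp=0xbe
prologue: push r4 → mem[0xbd]=0xd2, sp=0xbd
body[0] xor  r0, r2, r4 → r0=0xcc
body[1] mov  r4, #0xbb → r4=0xbb
body[2] add  r1, r0, r0 → r1=0x98
body[3] mov  r0, #0x46 → r0=0x46
epilogue: pop r4=0xd2, sp=0xbe
epilogue: pop r0=0x27, sp=0xbf
r0 is callee-saved → restored

REG = 0x27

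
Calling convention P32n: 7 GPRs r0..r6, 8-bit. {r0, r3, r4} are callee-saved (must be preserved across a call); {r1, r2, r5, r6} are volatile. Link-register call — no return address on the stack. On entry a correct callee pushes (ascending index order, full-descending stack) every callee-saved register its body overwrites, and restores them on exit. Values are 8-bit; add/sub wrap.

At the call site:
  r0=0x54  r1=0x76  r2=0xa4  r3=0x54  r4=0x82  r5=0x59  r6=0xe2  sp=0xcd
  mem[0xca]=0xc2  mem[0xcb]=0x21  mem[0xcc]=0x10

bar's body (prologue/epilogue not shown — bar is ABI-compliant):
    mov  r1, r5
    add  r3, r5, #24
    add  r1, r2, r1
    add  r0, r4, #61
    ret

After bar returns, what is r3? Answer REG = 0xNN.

prologue: push r0 -> mem[0xcc]=0x54, sp=0xcc
prologue: push r3 -> mem[0xcb]=0x54, sp=0xcb
body[0] mov  r1, r5 -> r1=0x59
body[1] add  r3, r5, #24 -> r3=0x71
body[2] add  r1, r2, r1 -> r1=0xfd
body[3] add  r0, r4, #61 -> r0=0xbf
epilogue: pop r3=0x54, sp=0xcc
epilogue: pop r0=0x54, sp=0xcd
r3 is callee-saved -> restored

REG = 0x54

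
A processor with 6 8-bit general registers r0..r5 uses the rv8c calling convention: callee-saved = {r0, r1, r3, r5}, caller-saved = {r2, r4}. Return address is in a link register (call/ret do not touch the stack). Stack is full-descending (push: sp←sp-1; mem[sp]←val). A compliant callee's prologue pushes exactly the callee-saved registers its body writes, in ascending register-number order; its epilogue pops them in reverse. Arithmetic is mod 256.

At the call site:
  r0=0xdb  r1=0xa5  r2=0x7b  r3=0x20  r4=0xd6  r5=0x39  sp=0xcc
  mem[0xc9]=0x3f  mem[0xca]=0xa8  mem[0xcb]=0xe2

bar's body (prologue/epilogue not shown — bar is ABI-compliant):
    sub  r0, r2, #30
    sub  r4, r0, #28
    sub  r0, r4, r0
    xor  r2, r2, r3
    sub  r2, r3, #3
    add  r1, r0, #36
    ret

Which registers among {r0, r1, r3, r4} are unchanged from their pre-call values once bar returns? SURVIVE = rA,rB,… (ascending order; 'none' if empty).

SURVIVE = r0,r1,r3

prologue: push r0 -> mem[0xcb]=0xdb, sp=0xcb
prologue: push r1 -> mem[0xca]=0xa5, sp=0xca
body[0] sub  r0, r2, #30 -> r0=0x5d
body[1] sub  r4, r0, #28 -> r4=0x41
body[2] sub  r0, r4, r0 -> r0=0xe4
body[3] xor  r2, r2, r3 -> r2=0x5b
body[4] sub  r2, r3, #3 -> r2=0x1d
body[5] add  r1, r0, #36 -> r1=0x08
epilogue: pop r1=0xa5, sp=0xcb
epilogue: pop r0=0xdb, sp=0xcc
r0: callee-saved, written=True
r1: callee-saved, written=True
r3: callee-saved, written=False
r4: caller-saved, written=True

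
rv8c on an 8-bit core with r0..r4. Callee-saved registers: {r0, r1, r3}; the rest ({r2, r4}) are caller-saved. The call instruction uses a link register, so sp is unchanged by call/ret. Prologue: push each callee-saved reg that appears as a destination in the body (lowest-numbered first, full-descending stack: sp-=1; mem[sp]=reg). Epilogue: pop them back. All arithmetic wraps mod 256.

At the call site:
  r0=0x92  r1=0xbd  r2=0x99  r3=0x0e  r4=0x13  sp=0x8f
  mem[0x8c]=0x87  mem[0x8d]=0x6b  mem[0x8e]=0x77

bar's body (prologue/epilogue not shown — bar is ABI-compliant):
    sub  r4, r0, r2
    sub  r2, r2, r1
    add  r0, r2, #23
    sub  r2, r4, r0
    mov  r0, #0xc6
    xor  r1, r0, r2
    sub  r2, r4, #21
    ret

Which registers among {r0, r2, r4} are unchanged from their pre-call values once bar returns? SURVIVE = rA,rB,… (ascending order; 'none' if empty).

prologue: push r0 -> mem[0x8e]=0x92, sp=0x8e
prologue: push r1 -> mem[0x8d]=0xbd, sp=0x8d
body[0] sub  r4, r0, r2 -> r4=0xf9
body[1] sub  r2, r2, r1 -> r2=0xdc
body[2] add  r0, r2, #23 -> r0=0xf3
body[3] sub  r2, r4, r0 -> r2=0x06
body[4] mov  r0, #0xc6 -> r0=0xc6
body[5] xor  r1, r0, r2 -> r1=0xc0
body[6] sub  r2, r4, #21 -> r2=0xe4
epilogue: pop r1=0xbd, sp=0x8e
epilogue: pop r0=0x92, sp=0x8f
r0: callee-saved, written=True
r2: caller-saved, written=True
r4: caller-saved, written=True

SURVIVE = r0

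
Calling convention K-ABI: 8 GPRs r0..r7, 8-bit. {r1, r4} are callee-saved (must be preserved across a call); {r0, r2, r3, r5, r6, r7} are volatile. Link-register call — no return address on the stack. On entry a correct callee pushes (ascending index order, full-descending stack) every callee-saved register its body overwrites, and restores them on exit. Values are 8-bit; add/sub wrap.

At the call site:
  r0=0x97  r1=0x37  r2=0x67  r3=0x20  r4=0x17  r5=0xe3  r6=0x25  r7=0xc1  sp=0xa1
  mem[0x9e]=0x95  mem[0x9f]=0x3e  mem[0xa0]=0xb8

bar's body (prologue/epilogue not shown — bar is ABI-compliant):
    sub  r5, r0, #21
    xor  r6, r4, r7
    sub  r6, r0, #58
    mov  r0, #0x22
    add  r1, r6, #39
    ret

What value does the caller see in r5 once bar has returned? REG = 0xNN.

prologue: push r1 → mem[0xa0]=0x37, sp=0xa0
body[0] sub  r5, r0, #21 → r5=0x82
body[1] xor  r6, r4, r7 → r6=0xd6
body[2] sub  r6, r0, #58 → r6=0x5d
body[3] mov  r0, #0x22 → r0=0x22
body[4] add  r1, r6, #39 → r1=0x84
epilogue: pop r1=0x37, sp=0xa1
r5 is caller-saved → body value

REG = 0x82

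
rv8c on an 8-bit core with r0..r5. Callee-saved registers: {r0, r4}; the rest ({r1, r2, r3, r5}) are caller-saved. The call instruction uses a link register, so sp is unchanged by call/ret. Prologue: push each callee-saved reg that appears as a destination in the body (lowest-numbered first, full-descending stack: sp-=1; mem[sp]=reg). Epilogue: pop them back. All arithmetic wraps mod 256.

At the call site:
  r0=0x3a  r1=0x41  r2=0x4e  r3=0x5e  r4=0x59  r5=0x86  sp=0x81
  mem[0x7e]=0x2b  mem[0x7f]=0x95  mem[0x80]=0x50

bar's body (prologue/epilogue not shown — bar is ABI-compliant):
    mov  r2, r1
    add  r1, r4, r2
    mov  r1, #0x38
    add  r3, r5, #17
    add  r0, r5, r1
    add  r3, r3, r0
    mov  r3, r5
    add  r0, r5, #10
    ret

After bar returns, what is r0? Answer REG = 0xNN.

REG = 0x3a

prologue: push r0 → mem[0x80]=0x3a, sp=0x80
body[0] mov  r2, r1 → r2=0x41
body[1] add  r1, r4, r2 → r1=0x9a
body[2] mov  r1, #0x38 → r1=0x38
body[3] add  r3, r5, #17 → r3=0x97
body[4] add  r0, r5, r1 → r0=0xbe
body[5] add  r3, r3, r0 → r3=0x55
body[6] mov  r3, r5 → r3=0x86
body[7] add  r0, r5, #10 → r0=0x90
epilogue: pop r0=0x3a, sp=0x81
r0 is callee-saved → restored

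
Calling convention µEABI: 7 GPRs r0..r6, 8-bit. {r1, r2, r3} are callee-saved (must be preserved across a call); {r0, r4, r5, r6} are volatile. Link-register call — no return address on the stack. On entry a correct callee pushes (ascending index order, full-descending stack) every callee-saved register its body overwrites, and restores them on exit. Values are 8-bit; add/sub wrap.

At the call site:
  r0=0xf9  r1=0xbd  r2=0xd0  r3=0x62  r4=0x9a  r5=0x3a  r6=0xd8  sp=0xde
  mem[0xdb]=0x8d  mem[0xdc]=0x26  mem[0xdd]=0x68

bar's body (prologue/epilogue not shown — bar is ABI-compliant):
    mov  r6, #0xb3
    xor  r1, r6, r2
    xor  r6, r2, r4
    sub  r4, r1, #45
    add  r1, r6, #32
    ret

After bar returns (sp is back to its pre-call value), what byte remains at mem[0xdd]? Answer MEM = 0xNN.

prologue: push r1 → mem[0xdd]=0xbd, sp=0xdd
body[0] mov  r6, #0xb3 → r6=0xb3
body[1] xor  r1, r6, r2 → r1=0x63
body[2] xor  r6, r2, r4 → r6=0x4a
body[3] sub  r4, r1, #45 → r4=0x36
body[4] add  r1, r6, #32 → r1=0x6a
epilogue: pop r1=0xbd, sp=0xde
prologue pushed ['r1'] at ['0xdd']

MEM = 0xbd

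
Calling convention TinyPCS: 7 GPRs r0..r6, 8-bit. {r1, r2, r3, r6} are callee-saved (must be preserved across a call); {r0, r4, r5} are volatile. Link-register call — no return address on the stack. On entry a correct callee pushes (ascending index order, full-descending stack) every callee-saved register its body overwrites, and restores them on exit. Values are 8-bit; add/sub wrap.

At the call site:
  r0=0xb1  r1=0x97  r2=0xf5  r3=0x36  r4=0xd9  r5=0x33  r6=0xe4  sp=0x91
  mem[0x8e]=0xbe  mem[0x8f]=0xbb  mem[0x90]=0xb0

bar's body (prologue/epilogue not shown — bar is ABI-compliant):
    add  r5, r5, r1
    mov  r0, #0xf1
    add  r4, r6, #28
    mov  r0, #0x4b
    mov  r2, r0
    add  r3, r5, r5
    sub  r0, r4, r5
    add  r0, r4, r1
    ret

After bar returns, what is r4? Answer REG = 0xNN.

REG = 0x00

prologue: push r2 -> mem[0x90]=0xf5, sp=0x90
prologue: push r3 -> mem[0x8f]=0x36, sp=0x8f
body[0] add  r5, r5, r1 -> r5=0xca
body[1] mov  r0, #0xf1 -> r0=0xf1
body[2] add  r4, r6, #28 -> r4=0x00
body[3] mov  r0, #0x4b -> r0=0x4b
body[4] mov  r2, r0 -> r2=0x4b
body[5] add  r3, r5, r5 -> r3=0x94
body[6] sub  r0, r4, r5 -> r0=0x36
body[7] add  r0, r4, r1 -> r0=0x97
epilogue: pop r3=0x36, sp=0x90
epilogue: pop r2=0xf5, sp=0x91
r4 is caller-saved -> body value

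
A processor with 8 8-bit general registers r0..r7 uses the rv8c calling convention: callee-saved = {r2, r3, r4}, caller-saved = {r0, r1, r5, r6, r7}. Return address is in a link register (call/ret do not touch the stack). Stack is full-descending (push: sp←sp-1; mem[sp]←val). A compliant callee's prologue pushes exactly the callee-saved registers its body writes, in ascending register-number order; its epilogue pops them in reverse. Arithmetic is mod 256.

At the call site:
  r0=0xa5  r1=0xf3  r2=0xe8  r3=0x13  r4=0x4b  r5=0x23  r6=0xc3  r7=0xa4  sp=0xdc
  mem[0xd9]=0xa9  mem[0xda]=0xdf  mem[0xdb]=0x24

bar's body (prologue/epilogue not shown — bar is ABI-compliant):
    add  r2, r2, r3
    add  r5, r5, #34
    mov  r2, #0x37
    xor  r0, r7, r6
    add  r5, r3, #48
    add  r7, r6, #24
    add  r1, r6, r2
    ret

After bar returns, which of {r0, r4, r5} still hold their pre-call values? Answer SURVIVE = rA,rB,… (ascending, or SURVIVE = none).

SURVIVE = r4

prologue: push r2 -> mem[0xdb]=0xe8, sp=0xdb
body[0] add  r2, r2, r3 -> r2=0xfb
body[1] add  r5, r5, #34 -> r5=0x45
body[2] mov  r2, #0x37 -> r2=0x37
body[3] xor  r0, r7, r6 -> r0=0x67
body[4] add  r5, r3, #48 -> r5=0x43
body[5] add  r7, r6, #24 -> r7=0xdb
body[6] add  r1, r6, r2 -> r1=0xfa
epilogue: pop r2=0xe8, sp=0xdc
r0: caller-saved, written=True
r4: callee-saved, written=False
r5: caller-saved, written=True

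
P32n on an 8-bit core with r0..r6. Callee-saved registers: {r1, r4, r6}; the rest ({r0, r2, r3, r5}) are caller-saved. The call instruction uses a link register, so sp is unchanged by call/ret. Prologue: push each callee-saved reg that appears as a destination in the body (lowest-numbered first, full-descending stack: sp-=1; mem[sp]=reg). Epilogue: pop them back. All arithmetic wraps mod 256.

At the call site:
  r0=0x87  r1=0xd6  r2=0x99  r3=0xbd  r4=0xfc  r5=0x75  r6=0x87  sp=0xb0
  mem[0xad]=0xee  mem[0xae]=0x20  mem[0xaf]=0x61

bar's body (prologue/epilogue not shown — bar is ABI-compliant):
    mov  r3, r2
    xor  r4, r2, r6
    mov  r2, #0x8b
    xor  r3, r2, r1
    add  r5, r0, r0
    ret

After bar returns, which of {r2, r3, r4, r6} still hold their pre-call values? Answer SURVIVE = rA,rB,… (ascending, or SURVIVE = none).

prologue: push r4 -> mem[0xaf]=0xfc, sp=0xaf
body[0] mov  r3, r2 -> r3=0x99
body[1] xor  r4, r2, r6 -> r4=0x1e
body[2] mov  r2, #0x8b -> r2=0x8b
body[3] xor  r3, r2, r1 -> r3=0x5d
body[4] add  r5, r0, r0 -> r5=0x0e
epilogue: pop r4=0xfc, sp=0xb0
r2: caller-saved, written=True
r3: caller-saved, written=True
r4: callee-saved, written=True
r6: callee-saved, written=False

SURVIVE = r4,r6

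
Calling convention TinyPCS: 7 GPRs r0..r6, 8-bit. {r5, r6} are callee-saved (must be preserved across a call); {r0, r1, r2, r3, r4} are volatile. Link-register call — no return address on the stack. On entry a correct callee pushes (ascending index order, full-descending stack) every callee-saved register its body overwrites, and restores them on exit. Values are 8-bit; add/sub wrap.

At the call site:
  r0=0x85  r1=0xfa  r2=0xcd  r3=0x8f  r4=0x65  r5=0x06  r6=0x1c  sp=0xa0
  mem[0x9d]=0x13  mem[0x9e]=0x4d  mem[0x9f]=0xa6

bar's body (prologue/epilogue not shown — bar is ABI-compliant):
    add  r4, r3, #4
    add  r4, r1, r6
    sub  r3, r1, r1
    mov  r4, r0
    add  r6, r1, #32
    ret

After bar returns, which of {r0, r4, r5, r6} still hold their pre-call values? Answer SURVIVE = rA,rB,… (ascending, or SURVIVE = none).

SURVIVE = r0,r5,r6

prologue: push r6 → mem[0x9f]=0x1c, sp=0x9f
body[0] add  r4, r3, #4 → r4=0x93
body[1] add  r4, r1, r6 → r4=0x16
body[2] sub  r3, r1, r1 → r3=0x00
body[3] mov  r4, r0 → r4=0x85
body[4] add  r6, r1, #32 → r6=0x1a
epilogue: pop r6=0x1c, sp=0xa0
r0: caller-saved, written=False
r4: caller-saved, written=True
r5: callee-saved, written=False
r6: callee-saved, written=True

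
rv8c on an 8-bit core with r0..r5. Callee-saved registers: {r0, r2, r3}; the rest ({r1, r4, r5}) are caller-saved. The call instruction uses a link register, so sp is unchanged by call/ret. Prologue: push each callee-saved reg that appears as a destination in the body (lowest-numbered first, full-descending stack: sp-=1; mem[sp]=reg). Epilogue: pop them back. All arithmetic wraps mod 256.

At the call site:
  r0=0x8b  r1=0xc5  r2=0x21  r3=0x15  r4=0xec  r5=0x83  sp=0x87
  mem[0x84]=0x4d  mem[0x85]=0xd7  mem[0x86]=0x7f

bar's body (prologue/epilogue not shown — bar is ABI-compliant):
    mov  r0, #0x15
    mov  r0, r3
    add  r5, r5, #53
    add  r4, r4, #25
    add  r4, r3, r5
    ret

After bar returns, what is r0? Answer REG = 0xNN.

REG = 0x8b

prologue: push r0 -> mem[0x86]=0x8b, sp=0x86
body[0] mov  r0, #0x15 -> r0=0x15
body[1] mov  r0, r3 -> r0=0x15
body[2] add  r5, r5, #53 -> r5=0xb8
body[3] add  r4, r4, #25 -> r4=0x05
body[4] add  r4, r3, r5 -> r4=0xcd
epilogue: pop r0=0x8b, sp=0x87
r0 is callee-saved -> restored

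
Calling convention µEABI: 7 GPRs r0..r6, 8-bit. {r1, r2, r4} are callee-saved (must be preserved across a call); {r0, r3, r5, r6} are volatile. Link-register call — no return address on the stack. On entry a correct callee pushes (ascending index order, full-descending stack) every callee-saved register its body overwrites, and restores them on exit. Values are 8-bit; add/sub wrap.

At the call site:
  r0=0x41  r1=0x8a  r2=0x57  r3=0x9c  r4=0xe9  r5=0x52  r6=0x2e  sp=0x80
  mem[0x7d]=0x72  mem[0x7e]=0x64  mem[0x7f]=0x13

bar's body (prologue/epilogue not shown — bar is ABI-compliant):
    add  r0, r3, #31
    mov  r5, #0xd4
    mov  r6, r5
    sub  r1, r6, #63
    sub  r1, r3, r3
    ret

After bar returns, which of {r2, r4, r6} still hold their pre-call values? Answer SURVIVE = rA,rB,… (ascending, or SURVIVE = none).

prologue: push r1 → mem[0x7f]=0x8a, sp=0x7f
body[0] add  r0, r3, #31 → r0=0xbb
body[1] mov  r5, #0xd4 → r5=0xd4
body[2] mov  r6, r5 → r6=0xd4
body[3] sub  r1, r6, #63 → r1=0x95
body[4] sub  r1, r3, r3 → r1=0x00
epilogue: pop r1=0x8a, sp=0x80
r2: callee-saved, written=False
r4: callee-saved, written=False
r6: caller-saved, written=True

SURVIVE = r2,r4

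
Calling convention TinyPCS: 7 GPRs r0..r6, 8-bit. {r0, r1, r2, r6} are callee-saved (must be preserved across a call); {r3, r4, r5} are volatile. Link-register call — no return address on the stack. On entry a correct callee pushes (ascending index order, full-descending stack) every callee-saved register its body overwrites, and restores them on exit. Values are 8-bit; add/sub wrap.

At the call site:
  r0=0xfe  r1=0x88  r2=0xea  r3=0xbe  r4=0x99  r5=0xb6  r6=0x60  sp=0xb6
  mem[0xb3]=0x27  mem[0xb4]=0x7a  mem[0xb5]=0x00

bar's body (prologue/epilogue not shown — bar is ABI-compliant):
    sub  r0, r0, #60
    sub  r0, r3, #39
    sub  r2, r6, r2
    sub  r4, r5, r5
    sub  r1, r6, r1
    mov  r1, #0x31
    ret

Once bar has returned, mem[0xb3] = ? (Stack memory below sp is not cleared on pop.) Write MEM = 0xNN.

prologue: push r0 -> mem[0xb5]=0xfe, sp=0xb5
prologue: push r1 -> mem[0xb4]=0x88, sp=0xb4
prologue: push r2 -> mem[0xb3]=0xea, sp=0xb3
body[0] sub  r0, r0, #60 -> r0=0xc2
body[1] sub  r0, r3, #39 -> r0=0x97
body[2] sub  r2, r6, r2 -> r2=0x76
body[3] sub  r4, r5, r5 -> r4=0x00
body[4] sub  r1, r6, r1 -> r1=0xd8
body[5] mov  r1, #0x31 -> r1=0x31
epilogue: pop r2=0xea, sp=0xb4
epilogue: pop r1=0x88, sp=0xb5
epilogue: pop r0=0xfe, sp=0xb6
prologue pushed ['r0', 'r1', 'r2'] at ['0xb5', '0xb4', '0xb3']

MEM = 0xea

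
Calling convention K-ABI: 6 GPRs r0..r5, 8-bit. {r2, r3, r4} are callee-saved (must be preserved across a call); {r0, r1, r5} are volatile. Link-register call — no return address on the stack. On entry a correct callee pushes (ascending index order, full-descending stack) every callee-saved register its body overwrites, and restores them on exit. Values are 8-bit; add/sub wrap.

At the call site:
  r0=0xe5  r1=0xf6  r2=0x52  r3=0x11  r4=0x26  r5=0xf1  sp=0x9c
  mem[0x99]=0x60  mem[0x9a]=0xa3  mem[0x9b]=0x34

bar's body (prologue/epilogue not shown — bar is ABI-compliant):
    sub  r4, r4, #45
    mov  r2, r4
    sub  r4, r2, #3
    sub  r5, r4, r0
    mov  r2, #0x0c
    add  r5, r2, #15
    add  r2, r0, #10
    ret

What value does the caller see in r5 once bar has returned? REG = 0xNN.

prologue: push r2 → mem[0x9b]=0x52, sp=0x9b
prologue: push r4 → mem[0x9a]=0x26, sp=0x9a
body[0] sub  r4, r4, #45 → r4=0xf9
body[1] mov  r2, r4 → r2=0xf9
body[2] sub  r4, r2, #3 → r4=0xf6
body[3] sub  r5, r4, r0 → r5=0x11
body[4] mov  r2, #0x0c → r2=0x0c
body[5] add  r5, r2, #15 → r5=0x1b
body[6] add  r2, r0, #10 → r2=0xef
epilogue: pop r4=0x26, sp=0x9b
epilogue: pop r2=0x52, sp=0x9c
r5 is caller-saved → body value

REG = 0x1b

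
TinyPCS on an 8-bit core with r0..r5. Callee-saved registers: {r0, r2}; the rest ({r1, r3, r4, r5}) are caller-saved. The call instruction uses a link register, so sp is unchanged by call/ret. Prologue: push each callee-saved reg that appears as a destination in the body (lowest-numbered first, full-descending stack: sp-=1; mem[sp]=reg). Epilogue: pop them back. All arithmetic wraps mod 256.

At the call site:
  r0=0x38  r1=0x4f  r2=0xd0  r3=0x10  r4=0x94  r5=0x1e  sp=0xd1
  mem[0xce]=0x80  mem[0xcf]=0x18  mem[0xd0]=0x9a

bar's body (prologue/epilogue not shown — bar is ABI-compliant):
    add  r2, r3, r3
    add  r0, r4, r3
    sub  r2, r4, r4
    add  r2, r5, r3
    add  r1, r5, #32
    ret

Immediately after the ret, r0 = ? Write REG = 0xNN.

REG = 0x38

prologue: push r0 → mem[0xd0]=0x38, sp=0xd0
prologue: push r2 → mem[0xcf]=0xd0, sp=0xcf
body[0] add  r2, r3, r3 → r2=0x20
body[1] add  r0, r4, r3 → r0=0xa4
body[2] sub  r2, r4, r4 → r2=0x00
body[3] add  r2, r5, r3 → r2=0x2e
body[4] add  r1, r5, #32 → r1=0x3e
epilogue: pop r2=0xd0, sp=0xd0
epilogue: pop r0=0x38, sp=0xd1
r0 is callee-saved → restored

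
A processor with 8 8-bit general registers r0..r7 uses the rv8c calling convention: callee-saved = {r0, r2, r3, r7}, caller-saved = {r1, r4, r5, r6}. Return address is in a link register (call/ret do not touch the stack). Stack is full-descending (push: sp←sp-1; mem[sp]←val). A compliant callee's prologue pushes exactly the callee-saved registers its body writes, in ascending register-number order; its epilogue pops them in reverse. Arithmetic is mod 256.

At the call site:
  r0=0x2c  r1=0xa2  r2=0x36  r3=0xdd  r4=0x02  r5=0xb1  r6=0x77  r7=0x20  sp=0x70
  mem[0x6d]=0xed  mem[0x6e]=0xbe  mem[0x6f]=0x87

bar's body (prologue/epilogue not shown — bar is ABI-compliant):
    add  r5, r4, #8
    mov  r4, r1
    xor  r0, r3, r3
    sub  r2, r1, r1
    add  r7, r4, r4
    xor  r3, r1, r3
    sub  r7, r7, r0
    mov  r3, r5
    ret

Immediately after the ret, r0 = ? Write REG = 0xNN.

REG = 0x2c

prologue: push r0 -> mem[0x6f]=0x2c, sp=0x6f
prologue: push r2 -> mem[0x6e]=0x36, sp=0x6e
prologue: push r3 -> mem[0x6d]=0xdd, sp=0x6d
prologue: push r7 -> mem[0x6c]=0x20, sp=0x6c
body[0] add  r5, r4, #8 -> r5=0x0a
body[1] mov  r4, r1 -> r4=0xa2
body[2] xor  r0, r3, r3 -> r0=0x00
body[3] sub  r2, r1, r1 -> r2=0x00
body[4] add  r7, r4, r4 -> r7=0x44
body[5] xor  r3, r1, r3 -> r3=0x7f
body[6] sub  r7, r7, r0 -> r7=0x44
body[7] mov  r3, r5 -> r3=0x0a
epilogue: pop r7=0x20, sp=0x6d
epilogue: pop r3=0xdd, sp=0x6e
epilogue: pop r2=0x36, sp=0x6f
epilogue: pop r0=0x2c, sp=0x70
r0 is callee-saved -> restored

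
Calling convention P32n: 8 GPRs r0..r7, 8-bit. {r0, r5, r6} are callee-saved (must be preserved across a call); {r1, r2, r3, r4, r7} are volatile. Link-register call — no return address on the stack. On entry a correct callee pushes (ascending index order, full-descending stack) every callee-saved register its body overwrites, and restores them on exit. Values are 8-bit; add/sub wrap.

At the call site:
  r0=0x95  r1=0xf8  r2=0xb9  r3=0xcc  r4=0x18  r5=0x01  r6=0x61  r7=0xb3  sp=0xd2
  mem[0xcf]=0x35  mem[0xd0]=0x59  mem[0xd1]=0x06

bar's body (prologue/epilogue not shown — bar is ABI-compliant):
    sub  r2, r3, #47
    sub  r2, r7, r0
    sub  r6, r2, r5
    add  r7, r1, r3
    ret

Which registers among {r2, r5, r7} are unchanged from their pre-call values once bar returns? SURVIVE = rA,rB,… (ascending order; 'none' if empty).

SURVIVE = r5

prologue: push r6 -> mem[0xd1]=0x61, sp=0xd1
body[0] sub  r2, r3, #47 -> r2=0x9d
body[1] sub  r2, r7, r0 -> r2=0x1e
body[2] sub  r6, r2, r5 -> r6=0x1d
body[3] add  r7, r1, r3 -> r7=0xc4
epilogue: pop r6=0x61, sp=0xd2
r2: caller-saved, written=True
r5: callee-saved, written=False
r7: caller-saved, written=True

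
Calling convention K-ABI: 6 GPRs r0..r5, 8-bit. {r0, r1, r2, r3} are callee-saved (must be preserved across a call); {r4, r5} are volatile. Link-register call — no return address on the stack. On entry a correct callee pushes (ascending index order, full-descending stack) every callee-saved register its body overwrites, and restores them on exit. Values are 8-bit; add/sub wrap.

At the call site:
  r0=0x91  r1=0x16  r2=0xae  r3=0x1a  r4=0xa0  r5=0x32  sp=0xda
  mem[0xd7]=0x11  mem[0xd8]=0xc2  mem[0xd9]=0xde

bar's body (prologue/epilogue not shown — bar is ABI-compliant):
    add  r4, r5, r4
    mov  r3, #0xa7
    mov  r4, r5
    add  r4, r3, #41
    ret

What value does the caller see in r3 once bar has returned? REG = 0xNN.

REG = 0x1a

prologue: push r3 → mem[0xd9]=0x1a, sp=0xd9
body[0] add  r4, r5, r4 → r4=0xd2
body[1] mov  r3, #0xa7 → r3=0xa7
body[2] mov  r4, r5 → r4=0x32
body[3] add  r4, r3, #41 → r4=0xd0
epilogue: pop r3=0x1a, sp=0xda
r3 is callee-saved → restored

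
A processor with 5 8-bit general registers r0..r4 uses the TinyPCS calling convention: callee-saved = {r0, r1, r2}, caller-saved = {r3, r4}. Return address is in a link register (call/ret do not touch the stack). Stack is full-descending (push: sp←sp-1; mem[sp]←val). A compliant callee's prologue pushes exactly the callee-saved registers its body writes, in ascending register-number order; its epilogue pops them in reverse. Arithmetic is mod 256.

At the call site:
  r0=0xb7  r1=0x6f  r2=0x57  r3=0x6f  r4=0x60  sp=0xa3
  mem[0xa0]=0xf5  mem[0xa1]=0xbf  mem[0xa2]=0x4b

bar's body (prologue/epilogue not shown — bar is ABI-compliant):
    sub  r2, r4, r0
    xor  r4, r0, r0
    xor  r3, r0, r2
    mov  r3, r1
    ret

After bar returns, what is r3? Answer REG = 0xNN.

REG = 0x6f

prologue: push r2 -> mem[0xa2]=0x57, sp=0xa2
body[0] sub  r2, r4, r0 -> r2=0xa9
body[1] xor  r4, r0, r0 -> r4=0x00
body[2] xor  r3, r0, r2 -> r3=0x1e
body[3] mov  r3, r1 -> r3=0x6f
epilogue: pop r2=0x57, sp=0xa3
r3 is caller-saved -> body value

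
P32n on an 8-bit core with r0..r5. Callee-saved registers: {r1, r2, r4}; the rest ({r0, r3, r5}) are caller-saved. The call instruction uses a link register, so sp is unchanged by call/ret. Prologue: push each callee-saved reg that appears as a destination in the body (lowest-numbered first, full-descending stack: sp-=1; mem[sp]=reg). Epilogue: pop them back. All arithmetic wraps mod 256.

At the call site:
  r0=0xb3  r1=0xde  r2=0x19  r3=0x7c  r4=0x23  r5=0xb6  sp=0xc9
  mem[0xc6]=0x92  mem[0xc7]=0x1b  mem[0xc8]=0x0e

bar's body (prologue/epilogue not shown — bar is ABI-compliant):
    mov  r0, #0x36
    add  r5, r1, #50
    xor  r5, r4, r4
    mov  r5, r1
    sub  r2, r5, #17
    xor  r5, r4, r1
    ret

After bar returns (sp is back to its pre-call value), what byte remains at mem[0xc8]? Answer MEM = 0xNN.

prologue: push r2 → mem[0xc8]=0x19, sp=0xc8
body[0] mov  r0, #0x36 → r0=0x36
body[1] add  r5, r1, #50 → r5=0x10
body[2] xor  r5, r4, r4 → r5=0x00
body[3] mov  r5, r1 → r5=0xde
body[4] sub  r2, r5, #17 → r2=0xcd
body[5] xor  r5, r4, r1 → r5=0xfd
epilogue: pop r2=0x19, sp=0xc9
prologue pushed ['r2'] at ['0xc8']

MEM = 0x19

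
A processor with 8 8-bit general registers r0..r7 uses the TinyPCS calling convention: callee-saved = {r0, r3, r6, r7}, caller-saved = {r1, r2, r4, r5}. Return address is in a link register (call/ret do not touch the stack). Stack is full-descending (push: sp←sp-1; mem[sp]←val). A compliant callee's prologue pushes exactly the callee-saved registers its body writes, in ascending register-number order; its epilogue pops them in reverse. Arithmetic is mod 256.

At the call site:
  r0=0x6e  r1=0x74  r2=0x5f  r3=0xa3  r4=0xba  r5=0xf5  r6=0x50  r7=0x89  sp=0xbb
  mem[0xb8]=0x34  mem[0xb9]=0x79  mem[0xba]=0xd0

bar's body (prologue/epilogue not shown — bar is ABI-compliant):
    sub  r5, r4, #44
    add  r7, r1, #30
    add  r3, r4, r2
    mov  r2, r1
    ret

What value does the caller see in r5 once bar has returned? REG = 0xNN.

prologue: push r3 -> mem[0xba]=0xa3, sp=0xba
prologue: push r7 -> mem[0xb9]=0x89, sp=0xb9
body[0] sub  r5, r4, #44 -> r5=0x8e
body[1] add  r7, r1, #30 -> r7=0x92
body[2] add  r3, r4, r2 -> r3=0x19
body[3] mov  r2, r1 -> r2=0x74
epilogue: pop r7=0x89, sp=0xba
epilogue: pop r3=0xa3, sp=0xbb
r5 is caller-saved -> body value

REG = 0x8e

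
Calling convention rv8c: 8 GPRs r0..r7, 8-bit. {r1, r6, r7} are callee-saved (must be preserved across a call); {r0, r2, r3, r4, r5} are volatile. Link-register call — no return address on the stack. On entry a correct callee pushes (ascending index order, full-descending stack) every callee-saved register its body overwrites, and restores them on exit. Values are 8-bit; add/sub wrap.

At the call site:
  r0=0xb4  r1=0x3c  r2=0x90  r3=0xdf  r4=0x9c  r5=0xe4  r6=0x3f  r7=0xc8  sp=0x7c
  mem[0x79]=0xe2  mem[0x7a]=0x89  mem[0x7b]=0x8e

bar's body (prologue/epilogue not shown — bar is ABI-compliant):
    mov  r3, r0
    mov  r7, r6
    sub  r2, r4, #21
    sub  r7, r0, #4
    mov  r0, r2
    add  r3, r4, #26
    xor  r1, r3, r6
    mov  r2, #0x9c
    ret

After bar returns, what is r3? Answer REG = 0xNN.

REG = 0xb6

prologue: push r1 -> mem[0x7b]=0x3c, sp=0x7b
prologue: push r7 -> mem[0x7a]=0xc8, sp=0x7a
body[0] mov  r3, r0 -> r3=0xb4
body[1] mov  r7, r6 -> r7=0x3f
body[2] sub  r2, r4, #21 -> r2=0x87
body[3] sub  r7, r0, #4 -> r7=0xb0
body[4] mov  r0, r2 -> r0=0x87
body[5] add  r3, r4, #26 -> r3=0xb6
body[6] xor  r1, r3, r6 -> r1=0x89
body[7] mov  r2, #0x9c -> r2=0x9c
epilogue: pop r7=0xc8, sp=0x7b
epilogue: pop r1=0x3c, sp=0x7c
r3 is caller-saved -> body value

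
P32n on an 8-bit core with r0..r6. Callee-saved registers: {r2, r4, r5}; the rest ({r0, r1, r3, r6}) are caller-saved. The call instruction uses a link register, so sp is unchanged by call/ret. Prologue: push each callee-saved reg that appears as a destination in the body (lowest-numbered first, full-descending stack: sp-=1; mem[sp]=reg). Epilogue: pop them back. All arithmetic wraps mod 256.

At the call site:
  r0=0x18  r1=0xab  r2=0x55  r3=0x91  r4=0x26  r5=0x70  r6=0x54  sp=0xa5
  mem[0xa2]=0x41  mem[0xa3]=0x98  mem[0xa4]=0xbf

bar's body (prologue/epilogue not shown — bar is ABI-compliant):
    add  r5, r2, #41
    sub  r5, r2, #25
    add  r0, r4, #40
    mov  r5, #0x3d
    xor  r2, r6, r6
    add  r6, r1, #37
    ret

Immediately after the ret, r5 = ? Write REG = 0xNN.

prologue: push r2 → mem[0xa4]=0x55, sp=0xa4
prologue: push r5 → mem[0xa3]=0x70, sp=0xa3
body[0] add  r5, r2, #41 → r5=0x7e
body[1] sub  r5, r2, #25 → r5=0x3c
body[2] add  r0, r4, #40 → r0=0x4e
body[3] mov  r5, #0x3d → r5=0x3d
body[4] xor  r2, r6, r6 → r2=0x00
body[5] add  r6, r1, #37 → r6=0xd0
epilogue: pop r5=0x70, sp=0xa4
epilogue: pop r2=0x55, sp=0xa5
r5 is callee-saved → restored

REG = 0x70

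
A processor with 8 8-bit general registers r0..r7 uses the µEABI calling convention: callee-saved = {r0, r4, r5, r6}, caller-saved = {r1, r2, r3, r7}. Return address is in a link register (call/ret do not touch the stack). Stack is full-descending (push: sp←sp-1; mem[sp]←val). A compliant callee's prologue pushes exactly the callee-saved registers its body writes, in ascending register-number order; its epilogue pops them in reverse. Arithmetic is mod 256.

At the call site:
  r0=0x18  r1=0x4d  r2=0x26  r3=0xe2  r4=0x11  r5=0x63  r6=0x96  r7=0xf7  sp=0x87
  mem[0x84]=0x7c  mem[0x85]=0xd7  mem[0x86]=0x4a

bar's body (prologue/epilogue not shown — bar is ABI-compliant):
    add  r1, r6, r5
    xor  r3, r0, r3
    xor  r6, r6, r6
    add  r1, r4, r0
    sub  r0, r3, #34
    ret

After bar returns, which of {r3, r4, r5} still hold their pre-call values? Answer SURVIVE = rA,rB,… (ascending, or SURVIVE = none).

SURVIVE = r4,r5

prologue: push r0 -> mem[0x86]=0x18, sp=0x86
prologue: push r6 -> mem[0x85]=0x96, sp=0x85
body[0] add  r1, r6, r5 -> r1=0xf9
body[1] xor  r3, r0, r3 -> r3=0xfa
body[2] xor  r6, r6, r6 -> r6=0x00
body[3] add  r1, r4, r0 -> r1=0x29
body[4] sub  r0, r3, #34 -> r0=0xd8
epilogue: pop r6=0x96, sp=0x86
epilogue: pop r0=0x18, sp=0x87
r3: caller-saved, written=True
r4: callee-saved, written=False
r5: callee-saved, written=False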